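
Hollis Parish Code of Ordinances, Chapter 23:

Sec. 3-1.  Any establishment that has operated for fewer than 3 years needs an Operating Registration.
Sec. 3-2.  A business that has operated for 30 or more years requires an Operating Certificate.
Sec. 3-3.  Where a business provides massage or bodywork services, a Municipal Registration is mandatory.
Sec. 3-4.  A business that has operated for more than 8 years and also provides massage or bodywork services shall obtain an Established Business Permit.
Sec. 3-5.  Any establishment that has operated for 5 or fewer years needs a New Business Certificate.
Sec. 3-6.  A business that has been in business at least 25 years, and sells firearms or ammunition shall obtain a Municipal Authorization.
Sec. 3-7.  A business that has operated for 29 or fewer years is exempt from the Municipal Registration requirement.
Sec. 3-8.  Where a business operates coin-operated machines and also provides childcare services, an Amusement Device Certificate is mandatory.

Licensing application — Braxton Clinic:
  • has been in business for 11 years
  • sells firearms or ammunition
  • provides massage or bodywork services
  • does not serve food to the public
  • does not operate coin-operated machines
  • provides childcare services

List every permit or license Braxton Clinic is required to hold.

Sec. 3-1. years in business 11 ≥ 3 → Operating Registration not required.
Sec. 3-2. years in business 11 < 30 → Operating Certificate not required.
Sec. 3-3. provides massage or bodywork services → Municipal Registration required.
Sec. 3-4. years in business 11 > 8; provides massage or bodywork services → Established Business Permit required.
Sec. 3-5. years in business 11 > 5 → New Business Certificate not required.
Sec. 3-6. years in business 11 < 25; sells firearms or ammunition → Municipal Authorization not required.
Sec. 3-7. years in business 11 ≤ 29 → exempt from Municipal Registration.
Sec. 3-8. does not operate coin-operated machines; provides childcare services → Amusement Device Certificate not required.

Established Business Permit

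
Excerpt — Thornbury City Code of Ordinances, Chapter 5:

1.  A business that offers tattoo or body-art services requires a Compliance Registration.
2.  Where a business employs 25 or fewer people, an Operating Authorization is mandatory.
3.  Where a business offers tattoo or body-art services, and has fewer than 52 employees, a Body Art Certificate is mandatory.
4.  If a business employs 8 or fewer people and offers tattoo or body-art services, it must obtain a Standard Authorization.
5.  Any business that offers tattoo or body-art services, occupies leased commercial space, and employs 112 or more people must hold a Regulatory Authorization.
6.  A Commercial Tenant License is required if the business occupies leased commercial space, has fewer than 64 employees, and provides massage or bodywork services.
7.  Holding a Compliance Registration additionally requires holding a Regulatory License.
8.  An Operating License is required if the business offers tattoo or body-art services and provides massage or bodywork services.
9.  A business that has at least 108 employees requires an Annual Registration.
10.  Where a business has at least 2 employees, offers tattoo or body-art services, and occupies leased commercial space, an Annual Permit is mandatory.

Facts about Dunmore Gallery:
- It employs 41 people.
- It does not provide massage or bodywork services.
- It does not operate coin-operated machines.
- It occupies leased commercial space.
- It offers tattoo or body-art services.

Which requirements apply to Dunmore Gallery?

Annual Permit, Body Art Certificate, Compliance Registration, Regulatory License

1. offers tattoo or body-art services → Compliance Registration required.
2. employees 41 > 25 → Operating Authorization not required.
3. offers tattoo or body-art services; employees 41 < 52 → Body Art Certificate required.
4. employees 41 > 8; offers tattoo or body-art services → Standard Authorization not required.
5. offers tattoo or body-art services; occupies leased commercial space; employees 41 < 112 → Regulatory Authorization not required.
6. occupies leased commercial space; employees 41 < 64; does not provide massage or bodywork services → Commercial Tenant License not required.
7. Compliance Registration is required → Regulatory License also required.
8. offers tattoo or body-art services; does not provide massage or bodywork services → Operating License not required.
9. employees 41 < 108 → Annual Registration not required.
10. employees 41 ≥ 2; offers tattoo or body-art services; occupies leased commercial space → Annual Permit required.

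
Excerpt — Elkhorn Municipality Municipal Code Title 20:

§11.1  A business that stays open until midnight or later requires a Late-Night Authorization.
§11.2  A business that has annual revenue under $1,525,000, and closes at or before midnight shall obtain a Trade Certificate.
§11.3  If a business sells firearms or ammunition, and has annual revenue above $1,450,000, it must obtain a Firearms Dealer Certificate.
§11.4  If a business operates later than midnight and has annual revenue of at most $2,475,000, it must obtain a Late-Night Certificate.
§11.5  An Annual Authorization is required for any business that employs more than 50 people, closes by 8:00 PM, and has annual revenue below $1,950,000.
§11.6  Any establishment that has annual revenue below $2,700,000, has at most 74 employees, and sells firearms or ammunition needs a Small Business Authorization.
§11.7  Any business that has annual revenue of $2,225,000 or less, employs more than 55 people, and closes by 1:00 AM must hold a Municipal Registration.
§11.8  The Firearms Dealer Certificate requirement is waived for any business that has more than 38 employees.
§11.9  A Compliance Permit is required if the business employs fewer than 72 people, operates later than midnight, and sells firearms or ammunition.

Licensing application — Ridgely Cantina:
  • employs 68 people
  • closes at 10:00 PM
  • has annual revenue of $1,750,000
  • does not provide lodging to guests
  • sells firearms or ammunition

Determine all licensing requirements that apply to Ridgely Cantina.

§11.1 closes 10:00 PM, at/before midnight → Late-Night Authorization not required.
§11.2 revenue $1,750,000 ≥ $1,525,000; closes 10:00 PM, at/before midnight → Trade Certificate not required.
§11.3 sells firearms or ammunition; revenue $1,750,000 > $1,450,000 → Firearms Dealer Certificate required.
§11.4 closes 10:00 PM, at/before midnight; revenue $1,750,000 ≤ $2,475,000 → Late-Night Certificate not required.
§11.5 employees 68 > 50; closes 10:00 PM, after 8:00 PM; revenue $1,750,000 < $1,950,000 → Annual Authorization not required.
§11.6 revenue $1,750,000 < $2,700,000; employees 68 ≤ 74; sells firearms or ammunition → Small Business Authorization required.
§11.7 revenue $1,750,000 ≤ $2,225,000; employees 68 > 55; closes 10:00 PM, at/before 1:00 AM → Municipal Registration required.
§11.8 employees 68 > 38 → exempt from Firearms Dealer Certificate.
§11.9 employees 68 < 72; closes 10:00 PM, at/before midnight; sells firearms or ammunition → Compliance Permit not required.

Municipal Registration, Small Business Authorization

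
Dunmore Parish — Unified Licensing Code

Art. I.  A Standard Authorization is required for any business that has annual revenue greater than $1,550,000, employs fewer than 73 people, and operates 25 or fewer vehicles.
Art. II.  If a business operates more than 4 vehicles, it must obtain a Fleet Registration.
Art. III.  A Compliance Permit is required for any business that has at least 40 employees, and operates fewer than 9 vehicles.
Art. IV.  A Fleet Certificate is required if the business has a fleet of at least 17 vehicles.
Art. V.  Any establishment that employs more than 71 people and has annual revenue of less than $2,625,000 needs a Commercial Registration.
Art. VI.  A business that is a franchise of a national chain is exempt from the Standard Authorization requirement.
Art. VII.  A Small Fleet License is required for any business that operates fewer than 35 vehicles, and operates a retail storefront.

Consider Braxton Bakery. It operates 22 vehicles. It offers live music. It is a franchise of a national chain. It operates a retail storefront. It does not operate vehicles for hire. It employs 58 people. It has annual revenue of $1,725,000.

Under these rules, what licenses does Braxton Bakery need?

Art. I. revenue $1,725,000 > $1,550,000; employees 58 < 73; vehicles 22 ≤ 25 → Standard Authorization required.
Art. II. vehicles 22 > 4 → Fleet Registration required.
Art. III. employees 58 ≥ 40; vehicles 22 ≥ 9 → Compliance Permit not required.
Art. IV. vehicles 22 ≥ 17 → Fleet Certificate required.
Art. V. employees 58 ≤ 71; revenue $1,725,000 < $2,625,000 → Commercial Registration not required.
Art. VI. is a franchise of a national chain → exempt from Standard Authorization.
Art. VII. vehicles 22 < 35; operates a retail storefront → Small Fleet License required.

Fleet Certificate, Fleet Registration, Small Fleet License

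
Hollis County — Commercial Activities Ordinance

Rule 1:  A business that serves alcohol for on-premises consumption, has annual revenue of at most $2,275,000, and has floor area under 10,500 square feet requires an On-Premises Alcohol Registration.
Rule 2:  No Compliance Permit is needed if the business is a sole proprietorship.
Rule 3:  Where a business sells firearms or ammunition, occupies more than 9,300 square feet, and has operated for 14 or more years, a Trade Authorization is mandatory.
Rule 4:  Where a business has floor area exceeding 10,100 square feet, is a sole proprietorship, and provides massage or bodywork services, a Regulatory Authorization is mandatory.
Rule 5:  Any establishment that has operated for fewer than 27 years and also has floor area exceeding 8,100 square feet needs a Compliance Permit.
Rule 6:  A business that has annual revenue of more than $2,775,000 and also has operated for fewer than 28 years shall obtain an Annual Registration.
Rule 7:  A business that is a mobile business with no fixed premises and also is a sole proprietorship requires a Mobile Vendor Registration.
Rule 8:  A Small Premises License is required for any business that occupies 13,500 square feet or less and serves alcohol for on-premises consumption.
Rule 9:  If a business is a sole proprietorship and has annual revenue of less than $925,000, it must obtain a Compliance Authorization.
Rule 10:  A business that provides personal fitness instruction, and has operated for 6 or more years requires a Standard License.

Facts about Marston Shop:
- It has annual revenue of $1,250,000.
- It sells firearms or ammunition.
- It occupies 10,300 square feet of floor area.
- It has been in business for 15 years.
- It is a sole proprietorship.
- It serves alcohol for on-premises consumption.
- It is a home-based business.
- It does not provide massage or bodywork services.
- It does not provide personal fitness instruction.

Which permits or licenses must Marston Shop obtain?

On-Premises Alcohol Registration, Small Premises License, Trade Authorization

Rule 1: serves alcohol for on-premises consumption; revenue $1,250,000 ≤ $2,275,000; floor area 10,300 square feet < 10,500 square feet → On-Premises Alcohol Registration required.
Rule 2: is a sole proprietorship → exempt from Compliance Permit.
Rule 3: sells firearms or ammunition; floor area 10,300 square feet > 9,300 square feet; years in business 15 ≥ 14 → Trade Authorization required.
Rule 4: floor area 10,300 square feet > 10,100 square feet; is a sole proprietorship; does not provide massage or bodywork services → Regulatory Authorization not required.
Rule 5: years in business 15 < 27; floor area 10,300 square feet > 8,100 square feet → Compliance Permit required.
Rule 6: revenue $1,250,000 ≤ $2,775,000; years in business 15 < 28 → Annual Registration not required.
Rule 7: is a home-based business (not: is a mobile business with no fixed premises); is a sole proprietorship → Mobile Vendor Registration not required.
Rule 8: floor area 10,300 square feet ≤ 13,500 square feet; serves alcohol for on-premises consumption → Small Premises License required.
Rule 9: is a sole proprietorship; revenue $1,250,000 ≥ $925,000 → Compliance Authorization not required.
Rule 10: does not provide personal fitness instruction; years in business 15 ≥ 6 → Standard License not required.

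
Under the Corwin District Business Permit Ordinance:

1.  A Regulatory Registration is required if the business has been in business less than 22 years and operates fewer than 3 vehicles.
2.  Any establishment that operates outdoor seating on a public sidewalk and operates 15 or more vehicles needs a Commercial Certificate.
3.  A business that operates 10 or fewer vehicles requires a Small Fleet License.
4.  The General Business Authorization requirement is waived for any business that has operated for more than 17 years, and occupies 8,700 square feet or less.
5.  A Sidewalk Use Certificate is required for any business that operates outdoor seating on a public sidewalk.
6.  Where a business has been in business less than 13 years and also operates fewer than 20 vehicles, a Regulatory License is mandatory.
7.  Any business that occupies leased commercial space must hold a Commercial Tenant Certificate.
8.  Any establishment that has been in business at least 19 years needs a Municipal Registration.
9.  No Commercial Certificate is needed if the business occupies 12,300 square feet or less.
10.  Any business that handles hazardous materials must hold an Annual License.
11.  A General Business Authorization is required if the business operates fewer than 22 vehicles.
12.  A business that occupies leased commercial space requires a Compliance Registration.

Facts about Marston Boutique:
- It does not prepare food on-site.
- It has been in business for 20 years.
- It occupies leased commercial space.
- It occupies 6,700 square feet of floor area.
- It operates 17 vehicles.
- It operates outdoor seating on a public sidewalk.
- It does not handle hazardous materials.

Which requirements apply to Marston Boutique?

Commercial Tenant Certificate, Compliance Registration, Municipal Registration, Sidewalk Use Certificate

1. years in business 20 < 22; vehicles 17 ≥ 3 → Regulatory Registration not required.
2. operates outdoor seating on a public sidewalk; vehicles 17 ≥ 15 → Commercial Certificate required.
3. vehicles 17 > 10 → Small Fleet License not required.
4. years in business 20 > 17; floor area 6,700 square feet ≤ 8,700 square feet → exempt from General Business Authorization.
5. operates outdoor seating on a public sidewalk → Sidewalk Use Certificate required.
6. years in business 20 ≥ 13; vehicles 17 < 20 → Regulatory License not required.
7. occupies leased commercial space → Commercial Tenant Certificate required.
8. years in business 20 ≥ 19 → Municipal Registration required.
9. floor area 6,700 square feet ≤ 12,300 square feet → exempt from Commercial Certificate.
10. does not handle hazardous materials → Annual License not required.
11. vehicles 17 < 22 → General Business Authorization required.
12. occupies leased commercial space → Compliance Registration required.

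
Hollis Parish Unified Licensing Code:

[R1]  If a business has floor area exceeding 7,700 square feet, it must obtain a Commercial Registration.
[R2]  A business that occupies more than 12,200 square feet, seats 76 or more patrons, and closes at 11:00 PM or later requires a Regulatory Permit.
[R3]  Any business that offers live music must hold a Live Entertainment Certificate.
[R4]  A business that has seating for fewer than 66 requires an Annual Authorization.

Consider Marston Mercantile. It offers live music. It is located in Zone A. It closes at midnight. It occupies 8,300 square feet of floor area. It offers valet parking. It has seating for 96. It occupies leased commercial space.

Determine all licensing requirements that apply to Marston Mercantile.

Commercial Registration, Live Entertainment Certificate

[R1] floor area 8,300 square feet > 7,700 square feet → Commercial Registration required.
[R2] floor area 8,300 square feet ≤ 12,200 square feet; seating 96 ≥ 76; closes midnight, after 11:00 PM → Regulatory Permit not required.
[R3] offers live music → Live Entertainment Certificate required.
[R4] seating 96 ≥ 66 → Annual Authorization not required.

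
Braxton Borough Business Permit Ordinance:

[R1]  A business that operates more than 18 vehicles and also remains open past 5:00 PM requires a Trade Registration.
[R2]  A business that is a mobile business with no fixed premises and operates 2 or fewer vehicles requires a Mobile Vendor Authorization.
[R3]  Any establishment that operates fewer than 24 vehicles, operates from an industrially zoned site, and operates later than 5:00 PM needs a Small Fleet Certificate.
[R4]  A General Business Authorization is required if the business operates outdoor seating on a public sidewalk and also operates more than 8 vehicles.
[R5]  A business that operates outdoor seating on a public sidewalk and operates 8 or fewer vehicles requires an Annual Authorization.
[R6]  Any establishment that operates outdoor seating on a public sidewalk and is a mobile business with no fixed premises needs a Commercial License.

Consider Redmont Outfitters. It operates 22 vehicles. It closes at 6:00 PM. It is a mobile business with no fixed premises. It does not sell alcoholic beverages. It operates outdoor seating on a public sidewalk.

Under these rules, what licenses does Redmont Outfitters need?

Commercial License, General Business Authorization, Trade Registration

[R1] vehicles 22 > 18; closes 6:00 PM, after 5:00 PM → Trade Registration required.
[R2] is a mobile business with no fixed premises; vehicles 22 > 2 → Mobile Vendor Authorization not required.
[R3] vehicles 22 < 24; is a mobile business with no fixed premises (not: operates from an industrially zoned site); closes 6:00 PM, after 5:00 PM → Small Fleet Certificate not required.
[R4] operates outdoor seating on a public sidewalk; vehicles 22 > 8 → General Business Authorization required.
[R5] operates outdoor seating on a public sidewalk; vehicles 22 > 8 → Annual Authorization not required.
[R6] operates outdoor seating on a public sidewalk; is a mobile business with no fixed premises → Commercial License required.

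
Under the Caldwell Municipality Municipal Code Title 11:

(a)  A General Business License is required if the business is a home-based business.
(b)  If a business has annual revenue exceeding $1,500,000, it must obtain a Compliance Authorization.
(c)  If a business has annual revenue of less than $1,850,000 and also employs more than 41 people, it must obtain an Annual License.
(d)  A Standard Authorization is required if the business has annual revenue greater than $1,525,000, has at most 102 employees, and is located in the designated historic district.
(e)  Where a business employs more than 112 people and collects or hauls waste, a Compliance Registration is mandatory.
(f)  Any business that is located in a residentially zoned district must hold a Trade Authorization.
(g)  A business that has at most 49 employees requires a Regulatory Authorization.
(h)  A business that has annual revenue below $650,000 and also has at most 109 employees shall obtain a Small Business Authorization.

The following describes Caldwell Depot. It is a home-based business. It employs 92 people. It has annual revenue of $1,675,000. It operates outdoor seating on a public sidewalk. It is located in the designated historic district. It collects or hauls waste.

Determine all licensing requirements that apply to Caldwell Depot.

Annual License, Compliance Authorization, General Business License, Standard Authorization

(a) is a home-based business → General Business License required.
(b) revenue $1,675,000 > $1,500,000 → Compliance Authorization required.
(c) revenue $1,675,000 < $1,850,000; employees 92 > 41 → Annual License required.
(d) revenue $1,675,000 > $1,525,000; employees 92 ≤ 102; is located in the designated historic district → Standard Authorization required.
(e) employees 92 ≤ 112; collects or hauls waste → Compliance Registration not required.
(f) is located in the designated historic district (not: is located in a residentially zoned district) → Trade Authorization not required.
(g) employees 92 > 49 → Regulatory Authorization not required.
(h) revenue $1,675,000 ≥ $650,000; employees 92 ≤ 109 → Small Business Authorization not required.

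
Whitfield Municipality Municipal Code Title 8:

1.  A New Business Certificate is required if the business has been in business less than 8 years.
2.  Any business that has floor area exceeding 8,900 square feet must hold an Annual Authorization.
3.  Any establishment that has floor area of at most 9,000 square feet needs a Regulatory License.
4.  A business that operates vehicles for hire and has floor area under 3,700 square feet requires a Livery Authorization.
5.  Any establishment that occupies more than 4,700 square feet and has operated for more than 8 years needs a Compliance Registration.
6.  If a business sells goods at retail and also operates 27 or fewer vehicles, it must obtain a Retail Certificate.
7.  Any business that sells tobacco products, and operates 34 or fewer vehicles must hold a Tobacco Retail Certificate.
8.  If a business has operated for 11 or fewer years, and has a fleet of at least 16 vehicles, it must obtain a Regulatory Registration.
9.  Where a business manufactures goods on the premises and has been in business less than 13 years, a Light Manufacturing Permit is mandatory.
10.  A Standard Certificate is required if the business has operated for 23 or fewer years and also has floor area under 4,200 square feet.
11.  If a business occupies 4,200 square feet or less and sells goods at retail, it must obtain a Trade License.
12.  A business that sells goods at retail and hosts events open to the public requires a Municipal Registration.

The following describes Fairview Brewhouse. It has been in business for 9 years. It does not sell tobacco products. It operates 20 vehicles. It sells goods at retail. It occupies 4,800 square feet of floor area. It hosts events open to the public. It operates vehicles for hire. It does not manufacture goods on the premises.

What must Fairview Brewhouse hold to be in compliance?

Compliance Registration, Municipal Registration, Regulatory License, Regulatory Registration, Retail Certificate

1. years in business 9 ≥ 8 → New Business Certificate not required.
2. floor area 4,800 square feet ≤ 8,900 square feet → Annual Authorization not required.
3. floor area 4,800 square feet ≤ 9,000 square feet → Regulatory License required.
4. operates vehicles for hire; floor area 4,800 square feet ≥ 3,700 square feet → Livery Authorization not required.
5. floor area 4,800 square feet > 4,700 square feet; years in business 9 > 8 → Compliance Registration required.
6. sells goods at retail; vehicles 20 ≤ 27 → Retail Certificate required.
7. does not sell tobacco products; vehicles 20 ≤ 34 → Tobacco Retail Certificate not required.
8. years in business 9 ≤ 11; vehicles 20 ≥ 16 → Regulatory Registration required.
9. does not manufacture goods on the premises; years in business 9 < 13 → Light Manufacturing Permit not required.
10. years in business 9 ≤ 23; floor area 4,800 square feet ≥ 4,200 square feet → Standard Certificate not required.
11. floor area 4,800 square feet > 4,200 square feet; sells goods at retail → Trade License not required.
12. sells goods at retail; hosts events open to the public → Municipal Registration required.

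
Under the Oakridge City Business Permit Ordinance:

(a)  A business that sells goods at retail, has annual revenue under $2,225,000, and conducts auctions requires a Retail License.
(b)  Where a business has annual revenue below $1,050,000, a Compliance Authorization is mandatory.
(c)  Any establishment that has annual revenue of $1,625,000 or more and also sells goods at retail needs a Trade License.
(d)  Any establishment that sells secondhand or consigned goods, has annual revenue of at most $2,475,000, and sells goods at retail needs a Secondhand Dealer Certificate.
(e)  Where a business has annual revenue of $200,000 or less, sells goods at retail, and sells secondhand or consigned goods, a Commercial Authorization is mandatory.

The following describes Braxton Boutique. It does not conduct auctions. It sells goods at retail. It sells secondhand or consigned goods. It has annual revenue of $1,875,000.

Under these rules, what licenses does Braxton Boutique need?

(a) sells goods at retail; revenue $1,875,000 < $2,225,000; does not conduct auctions → Retail License not required.
(b) revenue $1,875,000 ≥ $1,050,000 → Compliance Authorization not required.
(c) revenue $1,875,000 ≥ $1,625,000; sells goods at retail → Trade License required.
(d) sells secondhand or consigned goods; revenue $1,875,000 ≤ $2,475,000; sells goods at retail → Secondhand Dealer Certificate required.
(e) revenue $1,875,000 > $200,000; sells goods at retail; sells secondhand or consigned goods → Commercial Authorization not required.

Secondhand Dealer Certificate, Trade License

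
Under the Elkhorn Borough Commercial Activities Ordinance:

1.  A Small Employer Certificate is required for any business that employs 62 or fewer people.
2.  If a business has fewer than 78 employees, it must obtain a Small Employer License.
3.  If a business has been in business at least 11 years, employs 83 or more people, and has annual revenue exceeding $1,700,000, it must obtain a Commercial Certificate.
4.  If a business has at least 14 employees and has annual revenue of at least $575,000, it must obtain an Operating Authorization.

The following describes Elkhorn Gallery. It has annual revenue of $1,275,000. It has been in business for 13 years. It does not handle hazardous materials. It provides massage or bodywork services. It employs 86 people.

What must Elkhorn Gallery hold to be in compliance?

Operating Authorization

1. employees 86 > 62 → Small Employer Certificate not required.
2. employees 86 ≥ 78 → Small Employer License not required.
3. years in business 13 ≥ 11; employees 86 ≥ 83; revenue $1,275,000 ≤ $1,700,000 → Commercial Certificate not required.
4. employees 86 ≥ 14; revenue $1,275,000 ≥ $575,000 → Operating Authorization required.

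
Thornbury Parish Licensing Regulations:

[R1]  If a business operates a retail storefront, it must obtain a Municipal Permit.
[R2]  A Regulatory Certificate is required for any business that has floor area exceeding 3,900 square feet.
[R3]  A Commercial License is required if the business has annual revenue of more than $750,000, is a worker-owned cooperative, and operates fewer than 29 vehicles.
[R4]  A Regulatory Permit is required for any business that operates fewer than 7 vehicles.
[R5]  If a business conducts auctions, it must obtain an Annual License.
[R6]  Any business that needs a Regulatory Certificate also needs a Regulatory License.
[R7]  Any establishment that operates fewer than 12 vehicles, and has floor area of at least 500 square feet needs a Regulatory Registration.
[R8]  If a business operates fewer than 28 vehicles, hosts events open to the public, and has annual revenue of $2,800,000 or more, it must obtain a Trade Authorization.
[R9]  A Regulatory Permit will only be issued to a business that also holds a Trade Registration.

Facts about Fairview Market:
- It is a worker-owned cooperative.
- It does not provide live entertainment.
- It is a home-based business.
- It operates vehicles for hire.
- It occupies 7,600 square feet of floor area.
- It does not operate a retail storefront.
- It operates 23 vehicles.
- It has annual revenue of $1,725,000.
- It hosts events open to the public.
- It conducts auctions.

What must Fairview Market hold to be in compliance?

Annual License, Commercial License, Regulatory Certificate, Regulatory License

[R1] does not operate a retail storefront → Municipal Permit not required.
[R2] floor area 7,600 square feet > 3,900 square feet → Regulatory Certificate required.
[R3] revenue $1,725,000 > $750,000; is a worker-owned cooperative; vehicles 23 < 29 → Commercial License required.
[R4] vehicles 23 ≥ 7 → Regulatory Permit not required.
[R5] conducts auctions → Annual License required.
[R6] Regulatory Certificate is required → Regulatory License also required.
[R7] vehicles 23 ≥ 12; floor area 7,600 square feet ≥ 500 square feet → Regulatory Registration not required.
[R8] vehicles 23 < 28; hosts events open to the public; revenue $1,725,000 < $2,800,000 → Trade Authorization not required.
[R9] Regulatory Permit is not required → no effect.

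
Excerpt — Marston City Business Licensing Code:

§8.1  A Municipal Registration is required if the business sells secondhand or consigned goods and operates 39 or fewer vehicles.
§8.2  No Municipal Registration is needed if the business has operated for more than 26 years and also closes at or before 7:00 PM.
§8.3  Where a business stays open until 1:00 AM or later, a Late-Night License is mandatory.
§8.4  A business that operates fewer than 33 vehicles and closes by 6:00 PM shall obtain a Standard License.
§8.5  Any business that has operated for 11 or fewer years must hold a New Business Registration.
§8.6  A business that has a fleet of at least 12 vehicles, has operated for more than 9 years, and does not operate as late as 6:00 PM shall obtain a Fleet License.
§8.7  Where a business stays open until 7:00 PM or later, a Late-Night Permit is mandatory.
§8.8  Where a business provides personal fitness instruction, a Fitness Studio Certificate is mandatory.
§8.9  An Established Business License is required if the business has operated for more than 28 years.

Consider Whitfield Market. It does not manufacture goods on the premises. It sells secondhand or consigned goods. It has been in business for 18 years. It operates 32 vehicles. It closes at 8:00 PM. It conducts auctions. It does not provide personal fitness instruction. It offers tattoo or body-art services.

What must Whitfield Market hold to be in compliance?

§8.1 sells secondhand or consigned goods; vehicles 32 ≤ 39 → Municipal Registration required.
§8.2 years in business 18 ≤ 26; closes 8:00 PM, after 7:00 PM → Municipal Registration exemption does not apply.
§8.3 closes 8:00 PM, at/before 1:00 AM → Late-Night License not required.
§8.4 vehicles 32 < 33; closes 8:00 PM, after 6:00 PM → Standard License not required.
§8.5 years in business 18 > 11 → New Business Registration not required.
§8.6 vehicles 32 ≥ 12; years in business 18 > 9; closes 8:00 PM, after 6:00 PM → Fleet License not required.
§8.7 closes 8:00 PM, after 7:00 PM → Late-Night Permit required.
§8.8 does not provide personal fitness instruction → Fitness Studio Certificate not required.
§8.9 years in business 18 ≤ 28 → Established Business License not required.

Late-Night Permit, Municipal Registration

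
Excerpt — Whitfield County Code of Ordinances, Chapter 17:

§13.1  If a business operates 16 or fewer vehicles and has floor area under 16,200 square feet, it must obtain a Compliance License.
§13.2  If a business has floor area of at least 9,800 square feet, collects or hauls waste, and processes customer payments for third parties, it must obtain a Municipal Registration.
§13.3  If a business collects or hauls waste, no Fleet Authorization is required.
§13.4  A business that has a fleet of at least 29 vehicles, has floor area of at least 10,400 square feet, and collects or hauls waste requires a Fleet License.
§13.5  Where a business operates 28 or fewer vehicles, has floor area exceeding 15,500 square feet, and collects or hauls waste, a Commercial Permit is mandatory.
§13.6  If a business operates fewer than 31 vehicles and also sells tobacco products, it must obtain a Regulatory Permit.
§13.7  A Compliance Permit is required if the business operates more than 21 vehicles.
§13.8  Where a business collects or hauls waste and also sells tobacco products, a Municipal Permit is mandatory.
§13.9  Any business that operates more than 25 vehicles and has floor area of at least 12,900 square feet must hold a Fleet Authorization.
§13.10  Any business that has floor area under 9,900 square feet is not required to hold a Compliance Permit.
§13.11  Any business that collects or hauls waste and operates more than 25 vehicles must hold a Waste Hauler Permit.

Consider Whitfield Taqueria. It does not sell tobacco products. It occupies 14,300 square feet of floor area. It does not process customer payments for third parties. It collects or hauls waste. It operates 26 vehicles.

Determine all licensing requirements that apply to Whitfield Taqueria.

Compliance Permit, Waste Hauler Permit

§13.1 vehicles 26 > 16; floor area 14,300 square feet < 16,200 square feet → Compliance License not required.
§13.2 floor area 14,300 square feet ≥ 9,800 square feet; collects or hauls waste; does not process customer payments for third parties → Municipal Registration not required.
§13.3 collects or hauls waste → exempt from Fleet Authorization.
§13.4 vehicles 26 < 29; floor area 14,300 square feet ≥ 10,400 square feet; collects or hauls waste → Fleet License not required.
§13.5 vehicles 26 ≤ 28; floor area 14,300 square feet ≤ 15,500 square feet; collects or hauls waste → Commercial Permit not required.
§13.6 vehicles 26 < 31; does not sell tobacco products → Regulatory Permit not required.
§13.7 vehicles 26 > 21 → Compliance Permit required.
§13.8 collects or hauls waste; does not sell tobacco products → Municipal Permit not required.
§13.9 vehicles 26 > 25; floor area 14,300 square feet ≥ 12,900 square feet → Fleet Authorization required.
§13.10 floor area 14,300 square feet ≥ 9,900 square feet → Compliance Permit exemption does not apply.
§13.11 collects or hauls waste; vehicles 26 > 25 → Waste Hauler Permit required.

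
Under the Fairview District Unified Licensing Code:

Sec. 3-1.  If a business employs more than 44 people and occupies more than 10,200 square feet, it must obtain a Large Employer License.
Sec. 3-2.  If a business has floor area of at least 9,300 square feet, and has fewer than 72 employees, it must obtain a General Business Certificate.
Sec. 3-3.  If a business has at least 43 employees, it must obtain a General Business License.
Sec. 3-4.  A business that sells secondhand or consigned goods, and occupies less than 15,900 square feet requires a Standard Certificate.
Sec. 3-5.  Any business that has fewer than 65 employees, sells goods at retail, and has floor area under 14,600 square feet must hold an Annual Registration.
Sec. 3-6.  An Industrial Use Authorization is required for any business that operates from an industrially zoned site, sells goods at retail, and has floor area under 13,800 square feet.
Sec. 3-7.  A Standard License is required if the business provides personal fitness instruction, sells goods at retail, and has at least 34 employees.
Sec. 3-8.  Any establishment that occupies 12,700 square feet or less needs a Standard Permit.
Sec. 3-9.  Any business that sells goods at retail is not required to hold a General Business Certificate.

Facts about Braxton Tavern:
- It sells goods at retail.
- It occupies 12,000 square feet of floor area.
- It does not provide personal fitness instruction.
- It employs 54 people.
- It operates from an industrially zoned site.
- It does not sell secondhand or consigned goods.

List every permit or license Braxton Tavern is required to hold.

Annual Registration, General Business License, Industrial Use Authorization, Large Employer License, Standard Permit

Sec. 3-1. employees 54 > 44; floor area 12,000 square feet > 10,200 square feet → Large Employer License required.
Sec. 3-2. floor area 12,000 square feet ≥ 9,300 square feet; employees 54 < 72 → General Business Certificate required.
Sec. 3-3. employees 54 ≥ 43 → General Business License required.
Sec. 3-4. does not sell secondhand or consigned goods; floor area 12,000 square feet < 15,900 square feet → Standard Certificate not required.
Sec. 3-5. employees 54 < 65; sells goods at retail; floor area 12,000 square feet < 14,600 square feet → Annual Registration required.
Sec. 3-6. operates from an industrially zoned site; sells goods at retail; floor area 12,000 square feet < 13,800 square feet → Industrial Use Authorization required.
Sec. 3-7. does not provide personal fitness instruction; sells goods at retail; employees 54 ≥ 34 → Standard License not required.
Sec. 3-8. floor area 12,000 square feet ≤ 12,700 square feet → Standard Permit required.
Sec. 3-9. sells goods at retail → exempt from General Business Certificate.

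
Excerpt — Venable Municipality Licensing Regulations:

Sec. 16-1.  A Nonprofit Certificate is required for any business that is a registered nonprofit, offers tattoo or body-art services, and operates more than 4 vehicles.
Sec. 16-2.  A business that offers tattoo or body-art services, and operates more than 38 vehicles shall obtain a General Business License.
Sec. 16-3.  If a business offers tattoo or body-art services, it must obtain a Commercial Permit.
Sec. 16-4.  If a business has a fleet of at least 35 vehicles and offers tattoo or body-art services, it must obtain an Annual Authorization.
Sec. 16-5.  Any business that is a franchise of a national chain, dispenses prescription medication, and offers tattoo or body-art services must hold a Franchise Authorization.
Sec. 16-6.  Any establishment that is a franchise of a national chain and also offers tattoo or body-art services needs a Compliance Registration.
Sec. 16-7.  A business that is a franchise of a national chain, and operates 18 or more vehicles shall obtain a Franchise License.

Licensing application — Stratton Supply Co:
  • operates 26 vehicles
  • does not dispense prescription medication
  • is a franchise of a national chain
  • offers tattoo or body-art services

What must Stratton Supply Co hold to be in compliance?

Sec. 16-1. is a franchise of a national chain (not: is a registered nonprofit); offers tattoo or body-art services; vehicles 26 > 4 → Nonprofit Certificate not required.
Sec. 16-2. offers tattoo or body-art services; vehicles 26 ≤ 38 → General Business License not required.
Sec. 16-3. offers tattoo or body-art services → Commercial Permit required.
Sec. 16-4. vehicles 26 < 35; offers tattoo or body-art services → Annual Authorization not required.
Sec. 16-5. is a franchise of a national chain; does not dispense prescription medication; offers tattoo or body-art services → Franchise Authorization not required.
Sec. 16-6. is a franchise of a national chain; offers tattoo or body-art services → Compliance Registration required.
Sec. 16-7. is a franchise of a national chain; vehicles 26 ≥ 18 → Franchise License required.

Commercial Permit, Compliance Registration, Franchise License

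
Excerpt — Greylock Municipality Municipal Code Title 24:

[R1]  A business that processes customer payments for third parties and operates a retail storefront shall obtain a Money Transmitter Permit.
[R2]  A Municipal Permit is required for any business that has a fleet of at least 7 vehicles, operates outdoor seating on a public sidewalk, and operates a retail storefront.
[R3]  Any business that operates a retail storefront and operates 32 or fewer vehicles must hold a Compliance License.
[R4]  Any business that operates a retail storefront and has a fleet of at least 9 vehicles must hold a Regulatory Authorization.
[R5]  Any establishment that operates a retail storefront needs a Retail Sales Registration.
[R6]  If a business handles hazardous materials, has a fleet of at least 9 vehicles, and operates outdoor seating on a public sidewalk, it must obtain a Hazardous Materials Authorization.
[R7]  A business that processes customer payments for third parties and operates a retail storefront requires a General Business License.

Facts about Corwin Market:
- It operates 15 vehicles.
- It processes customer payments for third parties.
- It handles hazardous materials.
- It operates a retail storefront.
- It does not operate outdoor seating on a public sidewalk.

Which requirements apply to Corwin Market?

Compliance License, General Business License, Money Transmitter Permit, Regulatory Authorization, Retail Sales Registration

[R1] processes customer payments for third parties; operates a retail storefront → Money Transmitter Permit required.
[R2] vehicles 15 ≥ 7; does not operate outdoor seating on a public sidewalk; operates a retail storefront → Municipal Permit not required.
[R3] operates a retail storefront; vehicles 15 ≤ 32 → Compliance License required.
[R4] operates a retail storefront; vehicles 15 ≥ 9 → Regulatory Authorization required.
[R5] operates a retail storefront → Retail Sales Registration required.
[R6] handles hazardous materials; vehicles 15 ≥ 9; does not operate outdoor seating on a public sidewalk → Hazardous Materials Authorization not required.
[R7] processes customer payments for third parties; operates a retail storefront → General Business License required.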